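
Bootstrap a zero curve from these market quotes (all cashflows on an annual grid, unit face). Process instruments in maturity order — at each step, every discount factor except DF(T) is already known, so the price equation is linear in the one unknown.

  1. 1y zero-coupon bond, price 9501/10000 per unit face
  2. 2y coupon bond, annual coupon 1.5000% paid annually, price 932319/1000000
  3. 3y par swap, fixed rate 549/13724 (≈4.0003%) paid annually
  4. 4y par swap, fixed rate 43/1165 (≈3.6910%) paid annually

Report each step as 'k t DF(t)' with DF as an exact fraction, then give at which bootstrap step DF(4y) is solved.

step 1 [1y] zero: DF = P = 9501/10000 ≈ 0.950100
step 2 [2y] bond c/1=3/200: DF=(932319/1000000 − 3/200·(0.950100))/(1+3/200) = 1809/2000 ≈ 0.904500
step 3 [3y] swap r/1=549/13724: DF=(1 − 549/13724·(0.950100+0.904500))/(1+549/13724) = 4451/5000 ≈ 0.890200
step 4 [4y] swap r/1=43/1165: DF=(1 − 43/1165·(0.950100+0.904500+0.890200))/(1+43/1165) = 8667/10000 ≈ 0.866700

1 1 9501/10000
2 2 1809/2000
3 3 4451/5000
4 4 8667/10000
DF(4y) is solved at step 4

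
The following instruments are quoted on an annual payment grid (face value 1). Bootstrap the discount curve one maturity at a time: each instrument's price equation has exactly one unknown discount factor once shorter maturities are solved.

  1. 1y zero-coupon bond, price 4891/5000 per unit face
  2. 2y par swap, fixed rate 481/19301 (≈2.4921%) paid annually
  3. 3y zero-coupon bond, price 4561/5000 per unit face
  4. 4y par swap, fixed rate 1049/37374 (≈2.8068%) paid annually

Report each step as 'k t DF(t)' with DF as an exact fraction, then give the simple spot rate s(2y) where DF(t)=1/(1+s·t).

step 1 [1y] zero: DF = P = 4891/5000 ≈ 0.978200
step 2 [2y] swap r/1=481/19301: DF=(1 − 481/19301·(0.978200))/(1+481/19301) = 9519/10000 ≈ 0.951900
step 3 [3y] zero: DF = P = 4561/5000 ≈ 0.912200
step 4 [4y] swap r/1=1049/37374: DF=(1 − 1049/37374·(0.978200+0.951900+0.912200))/(1+1049/37374) = 8951/10000 ≈ 0.895100

1 1 4891/5000
2 2 9519/10000
3 3 4561/5000
4 4 8951/10000
s(2y) = (1/(9519/10000) − 1)/(2) = 481/19038 ≈ 2.5265%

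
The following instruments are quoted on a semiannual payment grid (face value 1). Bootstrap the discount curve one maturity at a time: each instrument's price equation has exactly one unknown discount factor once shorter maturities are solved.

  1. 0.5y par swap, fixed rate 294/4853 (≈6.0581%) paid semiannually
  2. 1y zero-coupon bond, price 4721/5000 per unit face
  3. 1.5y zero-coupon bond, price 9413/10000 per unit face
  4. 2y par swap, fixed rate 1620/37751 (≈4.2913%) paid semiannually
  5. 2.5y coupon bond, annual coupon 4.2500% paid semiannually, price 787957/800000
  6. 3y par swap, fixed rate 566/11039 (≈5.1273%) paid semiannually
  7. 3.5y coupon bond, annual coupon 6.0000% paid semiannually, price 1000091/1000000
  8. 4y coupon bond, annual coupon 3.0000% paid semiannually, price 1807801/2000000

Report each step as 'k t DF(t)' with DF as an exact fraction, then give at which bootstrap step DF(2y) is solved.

step 1 [0.5y] swap r/2=147/4853: DF=(1 − 147/4853·(0))/(1+147/4853) = 4853/5000 ≈ 0.970600
step 2 [1y] zero: DF = P = 4721/5000 ≈ 0.944200
step 3 [1.5y] zero: DF = P = 9413/10000 ≈ 0.941300
step 4 [2y] swap r/2=810/37751: DF=(1 − 810/37751·(0.970600+0.944200+0.941300))/(1+810/37751) = 919/1000 ≈ 0.919000
step 5 [2.5y] bond c/2=17/800: DF=(787957/800000 − 17/800·(0.970600+0.944200+0.941300+0.919000))/(1+17/800) = 8859/10000 ≈ 0.885900
step 6 [3y] swap r/2=283/11039: DF=(1 − 283/11039·(0.970600+0.944200+0.941300+0.919000+0.885900))/(1+283/11039) = 1717/2000 ≈ 0.858500
step 7 [3.5y] bond c/2=3/100: DF=(1000091/1000000 − 3/100·(0.970600+0.944200+0.941300+0.919000+0.885900+0.858500))/(1+3/100) = 4051/5000 ≈ 0.810200
step 8 [4y] bond c/2=3/200: DF=(1807801/2000000 − 3/200·(0.970600+0.944200+0.941300+0.919000+0.885900+0.858500+0.810200))/(1+3/200) = 797/1000 ≈ 0.797000

1 1/2 4853/5000
2 1 4721/5000
3 3/2 9413/10000
4 2 919/1000
5 5/2 8859/10000
6 3 1717/2000
7 7/2 4051/5000
8 4 797/1000
DF(2y) is solved at step 4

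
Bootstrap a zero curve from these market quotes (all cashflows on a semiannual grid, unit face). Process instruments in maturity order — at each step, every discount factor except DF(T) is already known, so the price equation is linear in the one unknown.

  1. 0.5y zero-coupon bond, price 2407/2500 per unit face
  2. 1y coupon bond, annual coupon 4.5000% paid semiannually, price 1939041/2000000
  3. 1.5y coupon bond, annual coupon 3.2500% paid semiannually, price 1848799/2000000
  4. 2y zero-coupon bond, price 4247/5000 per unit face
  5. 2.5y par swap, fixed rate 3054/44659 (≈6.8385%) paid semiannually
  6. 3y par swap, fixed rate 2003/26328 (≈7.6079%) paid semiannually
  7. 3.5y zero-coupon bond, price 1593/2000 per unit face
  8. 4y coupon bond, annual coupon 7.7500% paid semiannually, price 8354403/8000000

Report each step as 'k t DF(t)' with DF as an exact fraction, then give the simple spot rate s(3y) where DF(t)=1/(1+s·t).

1 1/2 2407/2500
2 1 927/1000
3 3/2 4397/5000
4 2 4247/5000
5 5/2 8473/10000
6 3 7997/10000
7 7/2 1593/2000
8 4 487/625
s(3y) = (1/(7997/10000) − 1)/(3) = 2003/23991 ≈ 8.3490%

step 1 [0.5y] zero: DF = P = 2407/2500 ≈ 0.962800
step 2 [1y] bond c/2=9/400: DF=(1939041/2000000 − 9/400·(0.962800))/(1+9/400) = 927/1000 ≈ 0.927000
step 3 [1.5y] bond c/2=13/800: DF=(1848799/2000000 − 13/800·(0.962800+0.927000))/(1+13/800) = 4397/5000 ≈ 0.879400
step 4 [2y] zero: DF = P = 4247/5000 ≈ 0.849400
step 5 [2.5y] swap r/2=1527/44659: DF=(1 − 1527/44659·(0.962800+0.927000+0.879400+0.849400))/(1+1527/44659) = 8473/10000 ≈ 0.847300
step 6 [3y] swap r/2=2003/52656: DF=(1 − 2003/52656·(0.962800+0.927000+0.879400+0.849400+0.847300))/(1+2003/52656) = 7997/10000 ≈ 0.799700
step 7 [3.5y] zero: DF = P = 1593/2000 ≈ 0.796500
step 8 [4y] bond c/2=31/800: DF=(8354403/8000000 − 31/800·(0.962800+0.927000+0.879400+0.849400+0.847300+0.799700+0.796500))/(1+31/800) = 487/625 ≈ 0.779200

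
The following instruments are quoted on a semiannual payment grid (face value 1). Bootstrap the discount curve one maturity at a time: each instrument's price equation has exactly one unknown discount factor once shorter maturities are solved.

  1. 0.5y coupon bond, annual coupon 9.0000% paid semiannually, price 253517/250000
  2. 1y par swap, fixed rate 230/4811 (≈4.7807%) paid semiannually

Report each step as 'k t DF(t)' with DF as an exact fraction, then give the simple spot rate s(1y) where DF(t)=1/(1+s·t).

1 1/2 1213/1250
2 1 477/500
s(1y) = (1/(477/500) − 1)/(1) = 23/477 ≈ 4.8218%

step 1 [0.5y] bond c/2=9/200: DF=(253517/250000 − 9/200·(0))/(1+9/200) = 1213/1250 ≈ 0.970400
step 2 [1y] swap r/2=115/4811: DF=(1 − 115/4811·(0.970400))/(1+115/4811) = 477/500 ≈ 0.954000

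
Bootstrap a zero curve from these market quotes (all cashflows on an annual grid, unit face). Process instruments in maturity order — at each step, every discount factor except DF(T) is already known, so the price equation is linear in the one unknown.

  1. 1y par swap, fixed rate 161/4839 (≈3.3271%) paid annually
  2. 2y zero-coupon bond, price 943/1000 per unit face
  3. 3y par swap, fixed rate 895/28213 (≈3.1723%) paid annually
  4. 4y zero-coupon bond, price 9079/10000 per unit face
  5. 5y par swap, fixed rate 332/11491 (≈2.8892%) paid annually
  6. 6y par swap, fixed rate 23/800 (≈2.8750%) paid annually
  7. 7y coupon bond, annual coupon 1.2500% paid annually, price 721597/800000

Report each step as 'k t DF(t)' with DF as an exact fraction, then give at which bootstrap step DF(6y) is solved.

1 1 4839/5000
2 2 943/1000
3 3 1821/2000
4 4 9079/10000
5 5 542/625
6 6 2109/2500
7 7 8237/10000
DF(6y) is solved at step 6

step 1 [1y] swap r/1=161/4839: DF=(1 − 161/4839·(0))/(1+161/4839) = 4839/5000 ≈ 0.967800
step 2 [2y] zero: DF = P = 943/1000 ≈ 0.943000
step 3 [3y] swap r/1=895/28213: DF=(1 − 895/28213·(0.967800+0.943000))/(1+895/28213) = 1821/2000 ≈ 0.910500
step 4 [4y] zero: DF = P = 9079/10000 ≈ 0.907900
step 5 [5y] swap r/1=332/11491: DF=(1 − 332/11491·(0.967800+0.943000+0.910500+0.907900))/(1+332/11491) = 542/625 ≈ 0.867200
step 6 [6y] swap r/1=23/800: DF=(1 − 23/800·(0.967800+0.943000+0.910500+0.907900+0.867200))/(1+23/800) = 2109/2500 ≈ 0.843600
step 7 [7y] bond c/1=1/80: DF=(721597/800000 − 1/80·(0.967800+0.943000+0.910500+0.907900+0.867200+0.843600))/(1+1/80) = 8237/10000 ≈ 0.823700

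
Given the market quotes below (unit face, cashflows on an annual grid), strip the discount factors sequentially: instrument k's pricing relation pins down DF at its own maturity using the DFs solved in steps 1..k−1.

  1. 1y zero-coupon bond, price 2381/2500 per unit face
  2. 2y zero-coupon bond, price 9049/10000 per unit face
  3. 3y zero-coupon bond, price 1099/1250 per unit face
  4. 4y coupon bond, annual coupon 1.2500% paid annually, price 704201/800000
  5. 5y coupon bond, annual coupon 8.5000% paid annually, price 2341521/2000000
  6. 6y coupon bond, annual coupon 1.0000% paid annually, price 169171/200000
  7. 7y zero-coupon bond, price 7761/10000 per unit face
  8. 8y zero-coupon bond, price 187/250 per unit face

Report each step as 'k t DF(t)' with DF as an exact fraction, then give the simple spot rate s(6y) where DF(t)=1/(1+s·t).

step 1 [1y] zero: DF = P = 2381/2500 ≈ 0.952400
step 2 [2y] zero: DF = P = 9049/10000 ≈ 0.904900
step 3 [3y] zero: DF = P = 1099/1250 ≈ 0.879200
step 4 [4y] bond c/1=1/80: DF=(704201/800000 − 1/80·(0.952400+0.904900+0.879200))/(1+1/80) = 2089/2500 ≈ 0.835600
step 5 [5y] bond c/1=17/200: DF=(2341521/2000000 − 17/200·(0.952400+0.904900+0.879200+0.835600))/(1+17/200) = 999/1250 ≈ 0.799200
step 6 [6y] bond c/1=1/100: DF=(169171/200000 − 1/100·(0.952400+0.904900+0.879200+0.835600+0.799200))/(1+1/100) = 3971/5000 ≈ 0.794200
step 7 [7y] zero: DF = P = 7761/10000 ≈ 0.776100
step 8 [8y] zero: DF = P = 187/250 ≈ 0.748000

1 1 2381/2500
2 2 9049/10000
3 3 1099/1250
4 4 2089/2500
5 5 999/1250
6 6 3971/5000
7 7 7761/10000
8 8 187/250
s(6y) = (1/(3971/5000) − 1)/(6) = 343/7942 ≈ 4.3188%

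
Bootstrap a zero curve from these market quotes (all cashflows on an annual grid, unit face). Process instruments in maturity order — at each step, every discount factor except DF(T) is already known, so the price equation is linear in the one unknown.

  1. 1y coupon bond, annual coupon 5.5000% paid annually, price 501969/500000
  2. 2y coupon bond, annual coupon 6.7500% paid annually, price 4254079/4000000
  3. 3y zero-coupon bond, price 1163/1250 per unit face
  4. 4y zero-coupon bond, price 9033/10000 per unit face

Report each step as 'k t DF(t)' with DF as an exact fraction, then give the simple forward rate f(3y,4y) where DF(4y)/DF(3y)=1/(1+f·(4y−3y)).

step 1 [1y] bond c/1=11/200: DF=(501969/500000 − 11/200·(0))/(1+11/200) = 2379/2500 ≈ 0.951600
step 2 [2y] bond c/1=27/400: DF=(4254079/4000000 − 27/400·(0.951600))/(1+27/400) = 9361/10000 ≈ 0.936100
step 3 [3y] zero: DF = P = 1163/1250 ≈ 0.930400
step 4 [4y] zero: DF = P = 9033/10000 ≈ 0.903300

1 1 2379/2500
2 2 9361/10000
3 3 1163/1250
4 4 9033/10000
f(3y,4y) = ((1163/1250)/(9033/10000) − 1)/(1) = 271/9033 ≈ 3.0001%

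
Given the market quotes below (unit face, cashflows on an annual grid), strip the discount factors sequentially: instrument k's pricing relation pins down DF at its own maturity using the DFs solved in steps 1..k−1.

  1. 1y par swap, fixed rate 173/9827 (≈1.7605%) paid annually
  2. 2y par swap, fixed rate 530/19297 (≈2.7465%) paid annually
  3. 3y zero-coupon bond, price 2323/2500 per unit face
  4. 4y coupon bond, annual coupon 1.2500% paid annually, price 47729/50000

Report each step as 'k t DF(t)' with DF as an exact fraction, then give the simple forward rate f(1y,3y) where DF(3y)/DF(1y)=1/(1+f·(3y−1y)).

1 1 9827/10000
2 2 947/1000
3 3 2323/2500
4 4 363/400
f(1y,3y) = ((9827/10000)/(2323/2500) − 1)/(2) = 535/18584 ≈ 2.8788%

step 1 [1y] swap r/1=173/9827: DF=(1 − 173/9827·(0))/(1+173/9827) = 9827/10000 ≈ 0.982700
step 2 [2y] swap r/1=530/19297: DF=(1 − 530/19297·(0.982700))/(1+530/19297) = 947/1000 ≈ 0.947000
step 3 [3y] zero: DF = P = 2323/2500 ≈ 0.929200
step 4 [4y] bond c/1=1/80: DF=(47729/50000 − 1/80·(0.982700+0.947000+0.929200))/(1+1/80) = 363/400 ≈ 0.907500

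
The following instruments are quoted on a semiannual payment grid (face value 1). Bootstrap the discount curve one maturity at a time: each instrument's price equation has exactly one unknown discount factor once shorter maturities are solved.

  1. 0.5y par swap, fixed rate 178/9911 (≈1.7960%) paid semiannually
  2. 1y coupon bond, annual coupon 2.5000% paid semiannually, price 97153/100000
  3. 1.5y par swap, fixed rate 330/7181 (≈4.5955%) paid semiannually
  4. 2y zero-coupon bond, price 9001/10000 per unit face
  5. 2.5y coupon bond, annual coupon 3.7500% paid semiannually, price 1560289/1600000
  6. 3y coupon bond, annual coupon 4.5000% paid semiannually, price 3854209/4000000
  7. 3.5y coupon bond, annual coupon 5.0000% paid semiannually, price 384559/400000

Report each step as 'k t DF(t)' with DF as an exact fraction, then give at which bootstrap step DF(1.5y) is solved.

1 1/2 9911/10000
2 1 9473/10000
3 3/2 467/500
4 2 9001/10000
5 5/2 4439/5000
6 3 4199/5000
7 7/2 4019/5000
DF(1.5y) is solved at step 3

step 1 [0.5y] swap r/2=89/9911: DF=(1 − 89/9911·(0))/(1+89/9911) = 9911/10000 ≈ 0.991100
step 2 [1y] bond c/2=1/80: DF=(97153/100000 − 1/80·(0.991100))/(1+1/80) = 9473/10000 ≈ 0.947300
step 3 [1.5y] swap r/2=165/7181: DF=(1 − 165/7181·(0.991100+0.947300))/(1+165/7181) = 467/500 ≈ 0.934000
step 4 [2y] zero: DF = P = 9001/10000 ≈ 0.900100
step 5 [2.5y] bond c/2=3/160: DF=(1560289/1600000 − 3/160·(0.991100+0.947300+0.934000+0.900100))/(1+3/160) = 4439/5000 ≈ 0.887800
step 6 [3y] bond c/2=9/400: DF=(3854209/4000000 − 9/400·(0.991100+0.947300+0.934000+0.900100+0.887800))/(1+9/400) = 4199/5000 ≈ 0.839800
step 7 [3.5y] bond c/2=1/40: DF=(384559/400000 − 1/40·(0.991100+0.947300+0.934000+0.900100+0.887800+0.839800))/(1+1/40) = 4019/5000 ≈ 0.803800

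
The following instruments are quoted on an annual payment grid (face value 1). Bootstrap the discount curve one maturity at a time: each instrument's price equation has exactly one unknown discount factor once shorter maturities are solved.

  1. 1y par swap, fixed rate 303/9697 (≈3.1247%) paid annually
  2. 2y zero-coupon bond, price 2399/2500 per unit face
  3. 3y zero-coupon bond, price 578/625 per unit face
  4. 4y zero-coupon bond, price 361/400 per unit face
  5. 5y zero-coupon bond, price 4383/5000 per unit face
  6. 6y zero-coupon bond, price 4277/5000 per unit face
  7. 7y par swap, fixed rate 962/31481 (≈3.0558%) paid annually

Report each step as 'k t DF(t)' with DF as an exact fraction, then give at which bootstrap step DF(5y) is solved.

step 1 [1y] swap r/1=303/9697: DF=(1 − 303/9697·(0))/(1+303/9697) = 9697/10000 ≈ 0.969700
step 2 [2y] zero: DF = P = 2399/2500 ≈ 0.959600
step 3 [3y] zero: DF = P = 578/625 ≈ 0.924800
step 4 [4y] zero: DF = P = 361/400 ≈ 0.902500
step 5 [5y] zero: DF = P = 4383/5000 ≈ 0.876600
step 6 [6y] zero: DF = P = 4277/5000 ≈ 0.855400
step 7 [7y] swap r/1=962/31481: DF=(1 − 962/31481·(0.969700+0.959600+0.924800+0.902500+0.876600+0.855400))/(1+962/31481) = 2019/2500 ≈ 0.807600

1 1 9697/10000
2 2 2399/2500
3 3 578/625
4 4 361/400
5 5 4383/5000
6 6 4277/5000
7 7 2019/2500
DF(5y) is solved at step 5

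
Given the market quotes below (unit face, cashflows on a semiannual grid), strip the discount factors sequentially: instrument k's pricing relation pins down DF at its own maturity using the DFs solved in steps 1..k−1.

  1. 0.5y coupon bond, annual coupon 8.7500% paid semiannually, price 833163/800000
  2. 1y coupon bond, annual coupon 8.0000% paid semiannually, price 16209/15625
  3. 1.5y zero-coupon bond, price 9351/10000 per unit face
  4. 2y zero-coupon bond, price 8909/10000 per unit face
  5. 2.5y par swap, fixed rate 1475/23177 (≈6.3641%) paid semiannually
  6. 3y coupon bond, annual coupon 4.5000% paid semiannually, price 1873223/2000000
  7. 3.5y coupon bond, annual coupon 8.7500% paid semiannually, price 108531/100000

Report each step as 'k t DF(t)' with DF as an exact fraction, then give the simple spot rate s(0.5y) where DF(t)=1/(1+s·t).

1 1/2 4989/5000
2 1 9591/10000
3 3/2 9351/10000
4 2 8909/10000
5 5/2 341/400
6 3 407/500
7 7/2 4057/5000
s(0.5y) = (1/(4989/5000) − 1)/(1/2) = 22/4989 ≈ 0.4410%

step 1 [0.5y] bond c/2=7/160: DF=(833163/800000 − 7/160·(0))/(1+7/160) = 4989/5000 ≈ 0.997800
step 2 [1y] bond c/2=1/25: DF=(16209/15625 − 1/25·(0.997800))/(1+1/25) = 9591/10000 ≈ 0.959100
step 3 [1.5y] zero: DF = P = 9351/10000 ≈ 0.935100
step 4 [2y] zero: DF = P = 8909/10000 ≈ 0.890900
step 5 [2.5y] swap r/2=1475/46354: DF=(1 − 1475/46354·(0.997800+0.959100+0.935100+0.890900))/(1+1475/46354) = 341/400 ≈ 0.852500
step 6 [3y] bond c/2=9/400: DF=(1873223/2000000 − 9/400·(0.997800+0.959100+0.935100+0.890900+0.852500))/(1+9/400) = 407/500 ≈ 0.814000
step 7 [3.5y] bond c/2=7/160: DF=(108531/100000 − 7/160·(0.997800+0.959100+0.935100+0.890900+0.852500+0.814000))/(1+7/160) = 4057/5000 ≈ 0.811400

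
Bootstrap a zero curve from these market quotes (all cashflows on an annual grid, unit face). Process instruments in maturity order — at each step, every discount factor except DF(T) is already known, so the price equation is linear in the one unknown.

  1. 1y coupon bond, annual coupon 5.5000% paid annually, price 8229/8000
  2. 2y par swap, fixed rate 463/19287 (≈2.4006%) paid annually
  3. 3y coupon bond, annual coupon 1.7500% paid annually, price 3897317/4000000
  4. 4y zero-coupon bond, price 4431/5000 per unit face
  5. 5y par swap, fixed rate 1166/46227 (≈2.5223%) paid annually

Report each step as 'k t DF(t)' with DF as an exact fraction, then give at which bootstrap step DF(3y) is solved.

step 1 [1y] bond c/1=11/200: DF=(8229/8000 − 11/200·(0))/(1+11/200) = 39/40 ≈ 0.975000
step 2 [2y] swap r/1=463/19287: DF=(1 − 463/19287·(0.975000))/(1+463/19287) = 9537/10000 ≈ 0.953700
step 3 [3y] bond c/1=7/400: DF=(3897317/4000000 − 7/400·(0.975000+0.953700))/(1+7/400) = 2311/2500 ≈ 0.924400
step 4 [4y] zero: DF = P = 4431/5000 ≈ 0.886200
step 5 [5y] swap r/1=1166/46227: DF=(1 − 1166/46227·(0.975000+0.953700+0.924400+0.886200))/(1+1166/46227) = 4417/5000 ≈ 0.883400

1 1 39/40
2 2 9537/10000
3 3 2311/2500
4 4 4431/5000
5 5 4417/5000
DF(3y) is solved at step 3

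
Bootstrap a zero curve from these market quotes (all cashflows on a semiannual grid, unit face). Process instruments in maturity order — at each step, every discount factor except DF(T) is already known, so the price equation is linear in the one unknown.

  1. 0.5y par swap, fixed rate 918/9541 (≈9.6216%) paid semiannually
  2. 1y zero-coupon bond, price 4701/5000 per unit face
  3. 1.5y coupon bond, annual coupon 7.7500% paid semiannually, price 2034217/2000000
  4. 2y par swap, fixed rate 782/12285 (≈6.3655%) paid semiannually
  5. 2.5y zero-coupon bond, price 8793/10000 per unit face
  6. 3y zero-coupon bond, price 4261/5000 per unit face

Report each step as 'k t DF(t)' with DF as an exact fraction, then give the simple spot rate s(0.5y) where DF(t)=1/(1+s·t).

1 1/2 9541/10000
2 1 4701/5000
3 3/2 1817/2000
4 2 8827/10000
5 5/2 8793/10000
6 3 4261/5000
s(0.5y) = (1/(9541/10000) − 1)/(1/2) = 918/9541 ≈ 9.6216%

step 1 [0.5y] swap r/2=459/9541: DF=(1 − 459/9541·(0))/(1+459/9541) = 9541/10000 ≈ 0.954100
step 2 [1y] zero: DF = P = 4701/5000 ≈ 0.940200
step 3 [1.5y] bond c/2=31/800: DF=(2034217/2000000 − 31/800·(0.954100+0.940200))/(1+31/800) = 1817/2000 ≈ 0.908500
step 4 [2y] swap r/2=391/12285: DF=(1 − 391/12285·(0.954100+0.940200+0.908500))/(1+391/12285) = 8827/10000 ≈ 0.882700
step 5 [2.5y] zero: DF = P = 8793/10000 ≈ 0.879300
step 6 [3y] zero: DF = P = 4261/5000 ≈ 0.852200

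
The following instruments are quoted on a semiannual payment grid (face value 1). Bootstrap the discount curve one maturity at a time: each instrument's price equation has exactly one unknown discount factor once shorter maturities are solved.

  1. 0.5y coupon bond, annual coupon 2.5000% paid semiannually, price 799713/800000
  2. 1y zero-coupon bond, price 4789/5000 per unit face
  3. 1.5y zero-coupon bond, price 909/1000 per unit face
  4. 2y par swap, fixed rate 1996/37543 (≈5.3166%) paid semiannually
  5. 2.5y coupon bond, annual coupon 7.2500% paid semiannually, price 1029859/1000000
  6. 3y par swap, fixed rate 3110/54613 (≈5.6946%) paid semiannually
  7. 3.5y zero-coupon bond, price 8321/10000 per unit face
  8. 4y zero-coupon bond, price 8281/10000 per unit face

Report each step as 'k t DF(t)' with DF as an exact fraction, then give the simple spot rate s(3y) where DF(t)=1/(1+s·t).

step 1 [0.5y] bond c/2=1/80: DF=(799713/800000 − 1/80·(0))/(1+1/80) = 9873/10000 ≈ 0.987300
step 2 [1y] zero: DF = P = 4789/5000 ≈ 0.957800
step 3 [1.5y] zero: DF = P = 909/1000 ≈ 0.909000
step 4 [2y] swap r/2=998/37543: DF=(1 − 998/37543·(0.987300+0.957800+0.909000))/(1+998/37543) = 4501/5000 ≈ 0.900200
step 5 [2.5y] bond c/2=29/800: DF=(1029859/1000000 − 29/800·(0.987300+0.957800+0.909000+0.900200))/(1+29/800) = 69/80 ≈ 0.862500
step 6 [3y] swap r/2=1555/54613: DF=(1 − 1555/54613·(0.987300+0.957800+0.909000+0.900200+0.862500))/(1+1555/54613) = 1689/2000 ≈ 0.844500
step 7 [3.5y] zero: DF = P = 8321/10000 ≈ 0.832100
step 8 [4y] zero: DF = P = 8281/10000 ≈ 0.828100

1 1/2 9873/10000
2 1 4789/5000
3 3/2 909/1000
4 2 4501/5000
5 5/2 69/80
6 3 1689/2000
7 7/2 8321/10000
8 4 8281/10000
s(3y) = (1/(1689/2000) − 1)/(3) = 311/5067 ≈ 6.1378%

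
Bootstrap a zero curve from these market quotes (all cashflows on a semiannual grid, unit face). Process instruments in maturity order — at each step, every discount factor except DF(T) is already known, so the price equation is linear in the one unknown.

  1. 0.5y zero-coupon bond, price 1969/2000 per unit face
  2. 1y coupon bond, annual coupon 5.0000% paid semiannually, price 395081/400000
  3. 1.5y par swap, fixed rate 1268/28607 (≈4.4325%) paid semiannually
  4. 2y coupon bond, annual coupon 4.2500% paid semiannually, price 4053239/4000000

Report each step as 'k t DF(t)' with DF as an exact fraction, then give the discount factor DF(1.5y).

step 1 [0.5y] zero: DF = P = 1969/2000 ≈ 0.984500
step 2 [1y] bond c/2=1/40: DF=(395081/400000 − 1/40·(0.984500))/(1+1/40) = 2349/2500 ≈ 0.939600
step 3 [1.5y] swap r/2=634/28607: DF=(1 − 634/28607·(0.984500+0.939600))/(1+634/28607) = 4683/5000 ≈ 0.936600
step 4 [2y] bond c/2=17/800: DF=(4053239/4000000 − 17/800·(0.984500+0.939600+0.936600))/(1+17/800) = 9327/10000 ≈ 0.932700

1 1/2 1969/2000
2 1 2349/2500
3 3/2 4683/5000
4 2 9327/10000
DF(1.5y) = 4683/5000 ≈ 0.936600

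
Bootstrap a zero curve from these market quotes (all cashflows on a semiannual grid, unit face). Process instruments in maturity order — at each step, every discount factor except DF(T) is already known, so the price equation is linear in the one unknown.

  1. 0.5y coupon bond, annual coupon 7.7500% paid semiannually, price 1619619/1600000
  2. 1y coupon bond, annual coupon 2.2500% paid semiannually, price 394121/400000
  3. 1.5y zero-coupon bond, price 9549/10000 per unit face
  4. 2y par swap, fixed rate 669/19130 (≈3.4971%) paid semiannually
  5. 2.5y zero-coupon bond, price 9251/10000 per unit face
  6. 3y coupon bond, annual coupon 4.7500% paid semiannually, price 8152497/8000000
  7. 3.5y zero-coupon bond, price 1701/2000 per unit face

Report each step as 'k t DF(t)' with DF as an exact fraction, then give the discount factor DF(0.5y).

step 1 [0.5y] bond c/2=31/800: DF=(1619619/1600000 − 31/800·(0))/(1+31/800) = 1949/2000 ≈ 0.974500
step 2 [1y] bond c/2=9/800: DF=(394121/400000 − 9/800·(0.974500))/(1+9/800) = 1927/2000 ≈ 0.963500
step 3 [1.5y] zero: DF = P = 9549/10000 ≈ 0.954900
step 4 [2y] swap r/2=669/38260: DF=(1 − 669/38260·(0.974500+0.963500+0.954900))/(1+669/38260) = 9331/10000 ≈ 0.933100
step 5 [2.5y] zero: DF = P = 9251/10000 ≈ 0.925100
step 6 [3y] bond c/2=19/800: DF=(8152497/8000000 − 19/800·(0.974500+0.963500+0.954900+0.933100+0.925100))/(1+19/800) = 2213/2500 ≈ 0.885200
step 7 [3.5y] zero: DF = P = 1701/2000 ≈ 0.850500

1 1/2 1949/2000
2 1 1927/2000
3 3/2 9549/10000
4 2 9331/10000
5 5/2 9251/10000
6 3 2213/2500
7 7/2 1701/2000
DF(0.5y) = 1949/2000 ≈ 0.974500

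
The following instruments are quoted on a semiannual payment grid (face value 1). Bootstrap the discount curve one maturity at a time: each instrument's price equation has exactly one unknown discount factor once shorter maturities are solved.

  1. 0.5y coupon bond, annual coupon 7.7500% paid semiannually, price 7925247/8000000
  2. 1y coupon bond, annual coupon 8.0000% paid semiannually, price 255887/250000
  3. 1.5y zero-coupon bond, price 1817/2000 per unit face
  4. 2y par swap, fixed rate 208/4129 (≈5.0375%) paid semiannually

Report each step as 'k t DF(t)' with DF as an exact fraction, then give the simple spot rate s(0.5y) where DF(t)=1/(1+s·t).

1 1/2 9537/10000
2 1 379/400
3 3/2 1817/2000
4 2 1133/1250
s(0.5y) = (1/(9537/10000) − 1)/(1/2) = 926/9537 ≈ 9.7096%

step 1 [0.5y] bond c/2=31/800: DF=(7925247/8000000 − 31/800·(0))/(1+31/800) = 9537/10000 ≈ 0.953700
step 2 [1y] bond c/2=1/25: DF=(255887/250000 − 1/25·(0.953700))/(1+1/25) = 379/400 ≈ 0.947500
step 3 [1.5y] zero: DF = P = 1817/2000 ≈ 0.908500
step 4 [2y] swap r/2=104/4129: DF=(1 − 104/4129·(0.953700+0.947500+0.908500))/(1+104/4129) = 1133/1250 ≈ 0.906400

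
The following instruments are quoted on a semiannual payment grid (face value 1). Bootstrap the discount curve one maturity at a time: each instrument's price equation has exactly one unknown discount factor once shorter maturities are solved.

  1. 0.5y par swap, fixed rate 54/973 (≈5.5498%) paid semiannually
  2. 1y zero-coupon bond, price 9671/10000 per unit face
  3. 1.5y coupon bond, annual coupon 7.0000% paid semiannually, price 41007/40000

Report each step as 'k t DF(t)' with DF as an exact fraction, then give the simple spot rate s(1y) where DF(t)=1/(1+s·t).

step 1 [0.5y] swap r/2=27/973: DF=(1 − 27/973·(0))/(1+27/973) = 973/1000 ≈ 0.973000
step 2 [1y] zero: DF = P = 9671/10000 ≈ 0.967100
step 3 [1.5y] bond c/2=7/200: DF=(41007/40000 − 7/200·(0.973000+0.967100))/(1+7/200) = 9249/10000 ≈ 0.924900

1 1/2 973/1000
2 1 9671/10000
3 3/2 9249/10000
s(1y) = (1/(9671/10000) − 1)/(1) = 329/9671 ≈ 3.4019%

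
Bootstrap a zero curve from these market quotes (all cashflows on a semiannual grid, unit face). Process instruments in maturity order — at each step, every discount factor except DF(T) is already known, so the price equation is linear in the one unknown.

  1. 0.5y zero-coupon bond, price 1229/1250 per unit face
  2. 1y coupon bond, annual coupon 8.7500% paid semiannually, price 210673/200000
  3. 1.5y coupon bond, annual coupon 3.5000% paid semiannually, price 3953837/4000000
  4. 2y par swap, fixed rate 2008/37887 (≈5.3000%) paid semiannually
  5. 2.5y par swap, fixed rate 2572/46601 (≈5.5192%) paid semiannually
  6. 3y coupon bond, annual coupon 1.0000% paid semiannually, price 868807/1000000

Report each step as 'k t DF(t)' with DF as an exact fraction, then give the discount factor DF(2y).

1 1/2 1229/1250
2 1 121/125
3 3/2 9379/10000
4 2 2249/2500
5 5/2 4357/5000
6 3 8413/10000
DF(2y) = 2249/2500 ≈ 0.899600

step 1 [0.5y] zero: DF = P = 1229/1250 ≈ 0.983200
step 2 [1y] bond c/2=7/160: DF=(210673/200000 − 7/160·(0.983200))/(1+7/160) = 121/125 ≈ 0.968000
step 3 [1.5y] bond c/2=7/400: DF=(3953837/4000000 − 7/400·(0.983200+0.968000))/(1+7/400) = 9379/10000 ≈ 0.937900
step 4 [2y] swap r/2=1004/37887: DF=(1 − 1004/37887·(0.983200+0.968000+0.937900))/(1+1004/37887) = 2249/2500 ≈ 0.899600
step 5 [2.5y] swap r/2=1286/46601: DF=(1 − 1286/46601·(0.983200+0.968000+0.937900+0.899600))/(1+1286/46601) = 4357/5000 ≈ 0.871400
step 6 [3y] bond c/2=1/200: DF=(868807/1000000 − 1/200·(0.983200+0.968000+0.937900+0.899600+0.871400))/(1+1/200) = 8413/10000 ≈ 0.841300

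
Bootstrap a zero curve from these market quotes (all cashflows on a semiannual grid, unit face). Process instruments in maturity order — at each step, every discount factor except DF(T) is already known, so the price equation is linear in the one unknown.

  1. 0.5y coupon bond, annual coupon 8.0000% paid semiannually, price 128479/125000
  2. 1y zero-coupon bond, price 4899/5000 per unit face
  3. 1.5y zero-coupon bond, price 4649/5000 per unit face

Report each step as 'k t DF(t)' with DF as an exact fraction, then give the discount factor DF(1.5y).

1 1/2 9883/10000
2 1 4899/5000
3 3/2 4649/5000
DF(1.5y) = 4649/5000 ≈ 0.929800

step 1 [0.5y] bond c/2=1/25: DF=(128479/125000 − 1/25·(0))/(1+1/25) = 9883/10000 ≈ 0.988300
step 2 [1y] zero: DF = P = 4899/5000 ≈ 0.979800
step 3 [1.5y] zero: DF = P = 4649/5000 ≈ 0.929800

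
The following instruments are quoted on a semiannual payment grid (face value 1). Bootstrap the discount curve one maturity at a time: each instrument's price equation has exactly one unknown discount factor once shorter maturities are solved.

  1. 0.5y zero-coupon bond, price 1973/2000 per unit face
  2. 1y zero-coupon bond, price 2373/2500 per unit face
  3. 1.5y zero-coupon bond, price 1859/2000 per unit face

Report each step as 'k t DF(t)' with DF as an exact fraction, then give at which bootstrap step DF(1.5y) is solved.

step 1 [0.5y] zero: DF = P = 1973/2000 ≈ 0.986500
step 2 [1y] zero: DF = P = 2373/2500 ≈ 0.949200
step 3 [1.5y] zero: DF = P = 1859/2000 ≈ 0.929500

1 1/2 1973/2000
2 1 2373/2500
3 3/2 1859/2000
DF(1.5y) is solved at step 3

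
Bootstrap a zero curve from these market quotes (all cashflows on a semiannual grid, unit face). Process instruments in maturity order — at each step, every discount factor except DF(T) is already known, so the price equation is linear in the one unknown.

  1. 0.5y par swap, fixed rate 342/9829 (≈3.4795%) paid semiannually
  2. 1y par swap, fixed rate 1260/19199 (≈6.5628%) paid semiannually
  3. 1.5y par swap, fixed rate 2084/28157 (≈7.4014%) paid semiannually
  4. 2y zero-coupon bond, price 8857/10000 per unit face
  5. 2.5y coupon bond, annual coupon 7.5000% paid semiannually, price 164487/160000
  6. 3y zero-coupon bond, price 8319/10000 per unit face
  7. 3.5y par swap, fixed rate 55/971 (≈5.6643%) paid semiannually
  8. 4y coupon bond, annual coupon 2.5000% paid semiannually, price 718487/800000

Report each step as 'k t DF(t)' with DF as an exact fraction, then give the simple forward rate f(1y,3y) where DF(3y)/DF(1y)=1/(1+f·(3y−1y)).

1 1/2 9829/10000
2 1 937/1000
3 3/2 4479/5000
4 2 8857/10000
5 5/2 8571/10000
6 3 8319/10000
7 7/2 103/125
8 4 8103/10000
f(1y,3y) = ((937/1000)/(8319/10000) − 1)/(2) = 1051/16638 ≈ 6.3169%

step 1 [0.5y] swap r/2=171/9829: DF=(1 − 171/9829·(0))/(1+171/9829) = 9829/10000 ≈ 0.982900
step 2 [1y] swap r/2=630/19199: DF=(1 − 630/19199·(0.982900))/(1+630/19199) = 937/1000 ≈ 0.937000
step 3 [1.5y] swap r/2=1042/28157: DF=(1 − 1042/28157·(0.982900+0.937000))/(1+1042/28157) = 4479/5000 ≈ 0.895800
step 4 [2y] zero: DF = P = 8857/10000 ≈ 0.885700
step 5 [2.5y] bond c/2=3/80: DF=(164487/160000 − 3/80·(0.982900+0.937000+0.895800+0.885700))/(1+3/80) = 8571/10000 ≈ 0.857100
step 6 [3y] zero: DF = P = 8319/10000 ≈ 0.831900
step 7 [3.5y] swap r/2=55/1942: DF=(1 − 55/1942·(0.982900+0.937000+0.895800+0.885700+0.857100+0.831900))/(1+55/1942) = 103/125 ≈ 0.824000
step 8 [4y] bond c/2=1/80: DF=(718487/800000 − 1/80·(0.982900+0.937000+0.895800+0.885700+0.857100+0.831900+0.824000))/(1+1/80) = 8103/10000 ≈ 0.810300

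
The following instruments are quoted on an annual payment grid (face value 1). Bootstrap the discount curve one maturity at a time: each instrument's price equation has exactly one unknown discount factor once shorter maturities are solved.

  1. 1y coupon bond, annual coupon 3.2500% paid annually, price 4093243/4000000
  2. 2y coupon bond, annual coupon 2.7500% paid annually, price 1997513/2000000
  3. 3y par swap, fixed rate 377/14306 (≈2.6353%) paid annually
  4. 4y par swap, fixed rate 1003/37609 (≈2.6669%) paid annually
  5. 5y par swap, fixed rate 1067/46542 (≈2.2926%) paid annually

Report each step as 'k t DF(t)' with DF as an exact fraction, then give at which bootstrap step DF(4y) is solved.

step 1 [1y] bond c/1=13/400: DF=(4093243/4000000 − 13/400·(0))/(1+13/400) = 9911/10000 ≈ 0.991100
step 2 [2y] bond c/1=11/400: DF=(1997513/2000000 − 11/400·(0.991100))/(1+11/400) = 1891/2000 ≈ 0.945500
step 3 [3y] swap r/1=377/14306: DF=(1 − 377/14306·(0.991100+0.945500))/(1+377/14306) = 4623/5000 ≈ 0.924600
step 4 [4y] swap r/1=1003/37609: DF=(1 − 1003/37609·(0.991100+0.945500+0.924600))/(1+1003/37609) = 8997/10000 ≈ 0.899700
step 5 [5y] swap r/1=1067/46542: DF=(1 − 1067/46542·(0.991100+0.945500+0.924600+0.899700))/(1+1067/46542) = 8933/10000 ≈ 0.893300

1 1 9911/10000
2 2 1891/2000
3 3 4623/5000
4 4 8997/10000
5 5 8933/10000
DF(4y) is solved at step 4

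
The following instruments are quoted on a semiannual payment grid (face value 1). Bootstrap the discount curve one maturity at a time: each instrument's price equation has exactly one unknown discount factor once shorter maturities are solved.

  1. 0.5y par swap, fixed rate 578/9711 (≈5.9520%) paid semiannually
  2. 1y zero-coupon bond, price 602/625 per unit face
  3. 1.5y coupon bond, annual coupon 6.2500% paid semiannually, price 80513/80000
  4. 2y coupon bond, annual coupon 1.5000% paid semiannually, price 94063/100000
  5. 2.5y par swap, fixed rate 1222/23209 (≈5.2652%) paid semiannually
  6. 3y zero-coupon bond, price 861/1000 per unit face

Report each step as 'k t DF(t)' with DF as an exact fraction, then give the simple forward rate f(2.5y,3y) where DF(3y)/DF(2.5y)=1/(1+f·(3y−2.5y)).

1 1/2 9711/10000
2 1 602/625
3 3/2 9173/10000
4 2 2281/2500
5 5/2 4389/5000
6 3 861/1000
f(2.5y,3y) = ((4389/5000)/(861/1000) − 1)/(1/2) = 8/205 ≈ 3.9024%

step 1 [0.5y] swap r/2=289/9711: DF=(1 − 289/9711·(0))/(1+289/9711) = 9711/10000 ≈ 0.971100
step 2 [1y] zero: DF = P = 602/625 ≈ 0.963200
step 3 [1.5y] bond c/2=1/32: DF=(80513/80000 − 1/32·(0.971100+0.963200))/(1+1/32) = 9173/10000 ≈ 0.917300
step 4 [2y] bond c/2=3/400: DF=(94063/100000 − 3/400·(0.971100+0.963200+0.917300))/(1+3/400) = 2281/2500 ≈ 0.912400
step 5 [2.5y] swap r/2=611/23209: DF=(1 − 611/23209·(0.971100+0.963200+0.917300+0.912400))/(1+611/23209) = 4389/5000 ≈ 0.877800
step 6 [3y] zero: DF = P = 861/1000 ≈ 0.861000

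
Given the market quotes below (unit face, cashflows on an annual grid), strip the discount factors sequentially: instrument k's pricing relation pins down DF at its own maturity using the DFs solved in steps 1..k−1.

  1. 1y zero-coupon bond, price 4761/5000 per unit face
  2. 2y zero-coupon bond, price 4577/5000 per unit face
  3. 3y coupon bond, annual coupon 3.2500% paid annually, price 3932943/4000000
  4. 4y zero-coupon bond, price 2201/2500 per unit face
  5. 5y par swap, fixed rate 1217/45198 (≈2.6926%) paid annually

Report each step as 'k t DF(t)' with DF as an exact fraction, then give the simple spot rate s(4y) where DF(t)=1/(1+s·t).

step 1 [1y] zero: DF = P = 4761/5000 ≈ 0.952200
step 2 [2y] zero: DF = P = 4577/5000 ≈ 0.915400
step 3 [3y] bond c/1=13/400: DF=(3932943/4000000 − 13/400·(0.952200+0.915400))/(1+13/400) = 1787/2000 ≈ 0.893500
step 4 [4y] zero: DF = P = 2201/2500 ≈ 0.880400
step 5 [5y] swap r/1=1217/45198: DF=(1 − 1217/45198·(0.952200+0.915400+0.893500+0.880400))/(1+1217/45198) = 8783/10000 ≈ 0.878300

1 1 4761/5000
2 2 4577/5000
3 3 1787/2000
4 4 2201/2500
5 5 8783/10000
s(4y) = (1/(2201/2500) − 1)/(4) = 299/8804 ≈ 3.3962%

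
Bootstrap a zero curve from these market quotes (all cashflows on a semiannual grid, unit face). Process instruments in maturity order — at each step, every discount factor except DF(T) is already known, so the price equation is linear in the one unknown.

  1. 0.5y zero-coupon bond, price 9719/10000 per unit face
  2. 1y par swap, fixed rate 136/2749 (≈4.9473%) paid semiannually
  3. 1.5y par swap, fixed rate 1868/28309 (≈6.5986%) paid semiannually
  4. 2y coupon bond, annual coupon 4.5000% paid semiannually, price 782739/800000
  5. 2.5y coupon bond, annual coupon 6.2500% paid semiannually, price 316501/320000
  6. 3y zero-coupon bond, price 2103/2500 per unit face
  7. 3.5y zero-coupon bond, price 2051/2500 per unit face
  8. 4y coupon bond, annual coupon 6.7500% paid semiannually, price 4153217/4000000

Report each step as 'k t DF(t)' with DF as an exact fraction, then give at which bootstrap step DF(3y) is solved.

1 1/2 9719/10000
2 1 2381/2500
3 3/2 4533/5000
4 2 4473/5000
5 5/2 4231/5000
6 3 2103/2500
7 7/2 2051/2500
8 4 8009/10000
DF(3y) is solved at step 6

step 1 [0.5y] zero: DF = P = 9719/10000 ≈ 0.971900
step 2 [1y] swap r/2=68/2749: DF=(1 − 68/2749·(0.971900))/(1+68/2749) = 2381/2500 ≈ 0.952400
step 3 [1.5y] swap r/2=934/28309: DF=(1 − 934/28309·(0.971900+0.952400))/(1+934/28309) = 4533/5000 ≈ 0.906600
step 4 [2y] bond c/2=9/400: DF=(782739/800000 − 9/400·(0.971900+0.952400+0.906600))/(1+9/400) = 4473/5000 ≈ 0.894600
step 5 [2.5y] bond c/2=1/32: DF=(316501/320000 − 1/32·(0.971900+0.952400+0.906600+0.894600))/(1+1/32) = 4231/5000 ≈ 0.846200
step 6 [3y] zero: DF = P = 2103/2500 ≈ 0.841200
step 7 [3.5y] zero: DF = P = 2051/2500 ≈ 0.820400
step 8 [4y] bond c/2=27/800: DF=(4153217/4000000 − 27/800·(0.971900+0.952400+0.906600+0.894600+0.846200+0.841200+0.820400))/(1+27/800) = 8009/10000 ≈ 0.800900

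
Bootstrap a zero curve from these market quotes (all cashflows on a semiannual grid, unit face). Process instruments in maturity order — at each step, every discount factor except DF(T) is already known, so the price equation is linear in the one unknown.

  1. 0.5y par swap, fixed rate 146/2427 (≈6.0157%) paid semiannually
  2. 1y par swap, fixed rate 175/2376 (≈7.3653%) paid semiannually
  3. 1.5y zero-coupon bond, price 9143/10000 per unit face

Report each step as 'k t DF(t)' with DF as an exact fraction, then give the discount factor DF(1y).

step 1 [0.5y] swap r/2=73/2427: DF=(1 − 73/2427·(0))/(1+73/2427) = 2427/2500 ≈ 0.970800
step 2 [1y] swap r/2=175/4752: DF=(1 − 175/4752·(0.970800))/(1+175/4752) = 93/100 ≈ 0.930000
step 3 [1.5y] zero: DF = P = 9143/10000 ≈ 0.914300

1 1/2 2427/2500
2 1 93/100
3 3/2 9143/10000
DF(1y) = 93/100 ≈ 0.930000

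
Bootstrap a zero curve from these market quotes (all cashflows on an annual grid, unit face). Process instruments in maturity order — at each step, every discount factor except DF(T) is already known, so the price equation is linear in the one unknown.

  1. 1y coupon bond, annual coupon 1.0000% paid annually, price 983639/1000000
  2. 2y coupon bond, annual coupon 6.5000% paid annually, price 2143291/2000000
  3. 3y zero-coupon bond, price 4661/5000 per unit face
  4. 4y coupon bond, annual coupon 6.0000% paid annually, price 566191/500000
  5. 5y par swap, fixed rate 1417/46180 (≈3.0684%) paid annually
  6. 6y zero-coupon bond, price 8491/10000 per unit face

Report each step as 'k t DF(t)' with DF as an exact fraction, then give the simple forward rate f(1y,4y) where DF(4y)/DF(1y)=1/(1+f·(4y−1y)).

step 1 [1y] bond c/1=1/100: DF=(983639/1000000 − 1/100·(0))/(1+1/100) = 9739/10000 ≈ 0.973900
step 2 [2y] bond c/1=13/200: DF=(2143291/2000000 − 13/200·(0.973900))/(1+13/200) = 2367/2500 ≈ 0.946800
step 3 [3y] zero: DF = P = 4661/5000 ≈ 0.932200
step 4 [4y] bond c/1=3/50: DF=(566191/500000 − 3/50·(0.973900+0.946800+0.932200))/(1+3/50) = 2267/2500 ≈ 0.906800
step 5 [5y] swap r/1=1417/46180: DF=(1 − 1417/46180·(0.973900+0.946800+0.932200+0.906800))/(1+1417/46180) = 8583/10000 ≈ 0.858300
step 6 [6y] zero: DF = P = 8491/10000 ≈ 0.849100

1 1 9739/10000
2 2 2367/2500
3 3 4661/5000
4 4 2267/2500
5 5 8583/10000
6 6 8491/10000
f(1y,4y) = ((9739/10000)/(2267/2500) − 1)/(3) = 671/27204 ≈ 2.4665%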